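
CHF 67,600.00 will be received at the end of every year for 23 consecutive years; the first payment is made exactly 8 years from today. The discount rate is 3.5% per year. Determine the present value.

CHF 829,959.10

Ordinary annuity of 23 payments, first payment at period 8.
Periodic rate r = 0.035 per year.
The ordinary-annuity PV formula values the stream one period before the first payment (period 7); discount that back 7 periods:
PV₀ = 67,600 × [1 − (1+r)^−23] / r × (1+r)^−7 = CHF 829,959.10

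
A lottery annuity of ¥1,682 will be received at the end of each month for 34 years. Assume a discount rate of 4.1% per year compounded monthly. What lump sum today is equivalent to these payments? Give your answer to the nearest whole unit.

¥369,874

This is an ordinary annuity: 408 payments of ¥1,682 at the end of each month.
Periodic rate r = 0.041/12 per month; n is counted in months.
PV = PMT × [(1 − (1+r)^−n)/r] = 1,682 × [1 − (1+r)^−408] / r = ¥369,874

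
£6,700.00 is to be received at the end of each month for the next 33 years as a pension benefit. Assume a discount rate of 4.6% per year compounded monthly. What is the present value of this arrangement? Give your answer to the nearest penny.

£1,363,677.22

This is an ordinary annuity: 396 payments of £6,700.00 at the end of each month.
Periodic rate r = 0.046/12 per month; n is counted in months.
PV = PMT × [(1 − (1+r)^−n)/r] = 6,700 × [1 − (1+r)^−396] / r = £1,363,677.22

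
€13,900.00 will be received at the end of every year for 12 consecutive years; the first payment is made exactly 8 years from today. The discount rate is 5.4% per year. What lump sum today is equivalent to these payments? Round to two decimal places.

Ordinary annuity of 12 payments, first payment at period 8.
Periodic rate r = 0.054 per year.
The ordinary-annuity PV formula values the stream one period before the first payment (period 7); discount that back 7 periods:
PV₀ = 13,900 × [1 − (1+r)^−12] / r × (1+r)^−7 = €83,364.56

€83,364.56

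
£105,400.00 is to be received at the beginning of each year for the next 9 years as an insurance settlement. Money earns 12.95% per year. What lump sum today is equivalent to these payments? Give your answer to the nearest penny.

This is an annuity due: 9 payments of £105,400.00 at the beginning of each year.
Periodic rate r = 0.1295 per year.
PV = PMT × [(1 − (1+r)^−n)/r] × (1+r) = 105,400 × [1 − (1+r)^−9] / r × (1+r) = £612,057.35

£612,057.35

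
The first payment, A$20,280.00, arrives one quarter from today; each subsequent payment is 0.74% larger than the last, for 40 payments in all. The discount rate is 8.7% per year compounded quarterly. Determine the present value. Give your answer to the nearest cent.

A$610,623.97

Periodic rate r = 0.087/4 per quarter; n is counted in quarters.
Growing ordinary annuity: PV = PMT₁ × [1 − ((1+g)/(1+r))^n] / (r − g) = 20,280 × [1 − ((1+0.0074)/(1+r))^40] / (r − 0.0074) = A$610,623.97.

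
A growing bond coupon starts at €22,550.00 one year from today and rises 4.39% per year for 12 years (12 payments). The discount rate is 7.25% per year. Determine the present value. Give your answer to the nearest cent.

Periodic rate r = 0.0725 per year.
Growing ordinary annuity: PV = PMT₁ × [1 − ((1+g)/(1+r))^n] / (r − g) = 22,550 × [1 − ((1+0.0439)/(1+r))^12] / (r − 0.0439) = €218,402.71.

€218,402.71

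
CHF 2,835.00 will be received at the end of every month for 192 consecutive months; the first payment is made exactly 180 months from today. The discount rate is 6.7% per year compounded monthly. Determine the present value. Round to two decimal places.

Ordinary annuity of 192 payments, first payment at period 180.
Periodic rate r = 0.067/12 per month; n is counted in months.
The ordinary-annuity PV formula values the stream one period before the first payment (period 179); discount that back 179 periods:
PV₀ = 2,835 × [1 − (1+r)^−192] / r × (1+r)^−179 = CHF 123,072.94

CHF 123,072.94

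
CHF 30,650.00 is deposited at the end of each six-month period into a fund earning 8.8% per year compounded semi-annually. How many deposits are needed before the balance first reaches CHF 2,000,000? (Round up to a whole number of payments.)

32 payments

Periodic rate r = 0.088/2 per half-year; n is counted in half-years.
Ordinary annuity FV: 2,000,000 = 30,650 × [((1+r)^n − 1)/r].
(1+r)^n = 1 + 2,000,000 × r / 30,650, so n = ln(1 + 2,000,000·r/30,650) / ln(1+r) = 31.43.
Round up to a whole number of payments: n = 32.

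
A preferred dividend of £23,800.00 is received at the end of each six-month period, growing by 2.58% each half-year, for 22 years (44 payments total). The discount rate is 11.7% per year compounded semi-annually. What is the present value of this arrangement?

Periodic rate r = 0.117/2 per half-year; n is counted in half-years.
Growing ordinary annuity: PV = PMT₁ × [1 − ((1+g)/(1+r))^n] / (r − g) = 23,800 × [1 − ((1+0.0258)/(1+r))^44] / (r − 0.0258) = £544,854.56.

£544,854.56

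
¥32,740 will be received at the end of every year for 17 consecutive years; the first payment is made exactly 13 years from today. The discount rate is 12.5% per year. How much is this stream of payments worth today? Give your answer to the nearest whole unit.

Ordinary annuity of 17 payments, first payment at period 13.
Periodic rate r = 0.125 per year.
The ordinary-annuity PV formula values the stream one period before the first payment (period 12); discount that back 12 periods:
PV₀ = 32,740 × [1 − (1+r)^−17] / r × (1+r)^−12 = ¥55,124

¥55,124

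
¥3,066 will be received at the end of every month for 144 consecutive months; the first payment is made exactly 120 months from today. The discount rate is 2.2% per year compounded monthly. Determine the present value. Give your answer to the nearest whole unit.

¥311,788

Ordinary annuity of 144 payments, first payment at period 120.
Periodic rate r = 0.022/12 per month; n is counted in months.
The ordinary-annuity PV formula values the stream one period before the first payment (period 119); discount that back 119 periods:
PV₀ = 3,066 × [1 − (1+r)^−144] / r × (1+r)^−119 = ¥311,788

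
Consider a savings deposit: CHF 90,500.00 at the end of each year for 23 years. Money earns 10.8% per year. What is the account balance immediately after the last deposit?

This is an ordinary annuity: 23 deposits of CHF 90,500.00 at the end of each year.
Periodic rate r = 0.108 per year.
FV = PMT × [((1+r)^n − 1)/r] = 90,500 × [(1+r)^23 − 1] / r = CHF 8,026,232.27

CHF 8,026,232.27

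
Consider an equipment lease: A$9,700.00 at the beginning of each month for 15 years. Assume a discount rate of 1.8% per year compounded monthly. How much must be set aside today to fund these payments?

A$1,531,440.91

This is an annuity due: 180 payments of A$9,700.00 at the beginning of each month.
Periodic rate r = 0.018/12 per month; n is counted in months.
PV = PMT × [(1 − (1+r)^−n)/r] × (1+r) = 9,700 × [1 − (1+r)^−180] / r × (1+r) = A$1,531,440.91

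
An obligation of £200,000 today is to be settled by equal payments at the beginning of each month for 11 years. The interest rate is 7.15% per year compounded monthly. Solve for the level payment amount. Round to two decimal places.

Level annuity due; solve PV = PMT × [(1 − (1+r)^−n)/r] × (1+r) for PMT.
Periodic rate r = 0.0715/12 per month; n is counted in months.
With n = 132: PMT = 200,000 / ([(1 − (1+r)^−n)/r] × (1+r)) = £2,179.59

£2,179.59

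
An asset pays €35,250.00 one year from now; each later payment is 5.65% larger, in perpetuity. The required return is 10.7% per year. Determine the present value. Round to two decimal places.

Periodic rate r = 0.107 per year.
Growing perpetuity (Gordon): PV = PMT₁ / (r − g) = 35,250 / (r − 0.0565) = €698,019.80.

€698,019.80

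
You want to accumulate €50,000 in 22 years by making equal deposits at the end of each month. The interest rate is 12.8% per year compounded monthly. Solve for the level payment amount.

Level ordinary annuity; solve FV = PMT × [((1+r)^n − 1)/r] for PMT.
Periodic rate r = 0.128/12 per month; n is counted in months.
With n = 264: PMT = 50,000 / ([((1+r)^n − 1)/r]) = €34.49

€34.49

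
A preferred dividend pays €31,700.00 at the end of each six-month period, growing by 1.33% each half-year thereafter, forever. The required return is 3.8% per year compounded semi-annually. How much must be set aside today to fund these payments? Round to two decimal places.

Periodic rate r = 0.038/2 per half-year.
Growing perpetuity (Gordon): PV = PMT₁ / (r − g) = 31,700 / (r − 0.0133) = €5,561,403.51.

€5,561,403.51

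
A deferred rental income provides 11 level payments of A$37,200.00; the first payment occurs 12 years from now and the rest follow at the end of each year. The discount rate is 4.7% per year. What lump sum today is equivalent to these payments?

Ordinary annuity of 11 payments, first payment at period 12.
Periodic rate r = 0.047 per year.
The ordinary-annuity PV formula values the stream one period before the first payment (period 11); discount that back 11 periods:
PV₀ = 37,200 × [1 − (1+r)^−11] / r × (1+r)^−11 = A$189,414.36

A$189,414.36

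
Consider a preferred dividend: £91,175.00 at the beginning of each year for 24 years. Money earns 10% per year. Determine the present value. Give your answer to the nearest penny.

This is an annuity due: 24 payments of £91,175.00 at the beginning of each year.
Periodic rate r = 0.1 per year.
PV = PMT × [(1 − (1+r)^−n)/r] × (1+r) = 91,175 × [1 − (1+r)^−24] / r × (1+r) = £901,102.44

£901,102.44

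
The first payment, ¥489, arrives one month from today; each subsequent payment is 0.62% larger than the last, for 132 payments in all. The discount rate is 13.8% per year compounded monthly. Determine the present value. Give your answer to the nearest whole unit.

Periodic rate r = 0.138/12 per month; n is counted in months.
Growing ordinary annuity: PV = PMT₁ × [1 − ((1+g)/(1+r))^n] / (r − g) = 489 × [1 − ((1+0.0062)/(1+r))^132] / (r − 0.0062) = ¥46,147.

¥46,147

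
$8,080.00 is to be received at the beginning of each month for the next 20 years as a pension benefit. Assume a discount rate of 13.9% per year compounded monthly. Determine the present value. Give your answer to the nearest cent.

$661,152.42

This is an annuity due: 240 payments of $8,080.00 at the beginning of each month.
Periodic rate r = 0.139/12 per month; n is counted in months.
PV = PMT × [(1 − (1+r)^−n)/r] × (1+r) = 8,080 × [1 − (1+r)^−240] / r × (1+r) = $661,152.42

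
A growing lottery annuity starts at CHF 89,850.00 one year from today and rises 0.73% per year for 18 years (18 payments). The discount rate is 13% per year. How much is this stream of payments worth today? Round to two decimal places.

CHF 639,778.35

Periodic rate r = 0.13 per year.
Growing ordinary annuity: PV = PMT₁ × [1 − ((1+g)/(1+r))^n] / (r − g) = 89,850 × [1 − ((1+0.0073)/(1+r))^18] / (r − 0.0073) = CHF 639,778.35.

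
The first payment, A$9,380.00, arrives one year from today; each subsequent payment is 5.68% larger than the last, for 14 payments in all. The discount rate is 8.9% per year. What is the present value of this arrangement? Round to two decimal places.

A$99,942.25

Periodic rate r = 0.089 per year.
Growing ordinary annuity: PV = PMT₁ × [1 − ((1+g)/(1+r))^n] / (r − g) = 9,380 × [1 − ((1+0.0568)/(1+r))^14] / (r − 0.0568) = A$99,942.25.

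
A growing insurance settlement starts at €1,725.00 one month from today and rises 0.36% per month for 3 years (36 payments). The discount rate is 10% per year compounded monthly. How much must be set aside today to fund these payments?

€56,786.54

Periodic rate r = 0.1/12 per month; n is counted in months.
Growing ordinary annuity: PV = PMT₁ × [1 − ((1+g)/(1+r))^n] / (r − g) = 1,725 × [1 − ((1+0.0036)/(1+r))^36] / (r − 0.0036) = €56,786.54.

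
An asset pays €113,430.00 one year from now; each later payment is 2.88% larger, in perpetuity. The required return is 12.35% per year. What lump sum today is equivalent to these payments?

€1,197,782.47

Periodic rate r = 0.1235 per year.
Growing perpetuity (Gordon): PV = PMT₁ / (r − g) = 113,430 / (r − 0.0288) = €1,197,782.47.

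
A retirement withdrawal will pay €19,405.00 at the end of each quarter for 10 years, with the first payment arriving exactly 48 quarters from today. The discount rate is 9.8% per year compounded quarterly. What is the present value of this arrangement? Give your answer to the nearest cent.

Ordinary annuity of 40 payments, first payment at period 48.
Periodic rate r = 0.098/4 per quarter; n is counted in quarters.
The ordinary-annuity PV formula values the stream one period before the first payment (period 47); discount that back 47 periods:
PV₀ = 19,405 × [1 − (1+r)^−40] / r × (1+r)^−47 = €157,484.41

€157,484.41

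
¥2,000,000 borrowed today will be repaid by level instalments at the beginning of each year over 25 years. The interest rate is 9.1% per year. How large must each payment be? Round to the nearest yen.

Level annuity due; solve PV = PMT × [(1 − (1+r)^−n)/r] × (1+r) for PMT.
Periodic rate r = 0.091 per year.
With n = 25: PMT = 2,000,000 / ([(1 − (1+r)^−n)/r] × (1+r)) = ¥188,144

¥188,144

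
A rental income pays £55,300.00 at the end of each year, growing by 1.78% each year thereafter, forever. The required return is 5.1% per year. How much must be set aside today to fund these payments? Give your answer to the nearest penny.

Periodic rate r = 0.051 per year.
Growing perpetuity (Gordon): PV = PMT₁ / (r − g) = 55,300 / (r − 0.0178) = £1,665,662.65.

£1,665,662.65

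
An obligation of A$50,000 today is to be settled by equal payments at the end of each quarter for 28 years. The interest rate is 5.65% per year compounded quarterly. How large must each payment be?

Level ordinary annuity; solve PV = PMT × [(1 − (1+r)^−n)/r] for PMT.
Periodic rate r = 0.0565/4 per quarter; n is counted in quarters.
With n = 112: PMT = 50,000 / ([(1 − (1+r)^−n)/r]) = A$891.56

A$891.56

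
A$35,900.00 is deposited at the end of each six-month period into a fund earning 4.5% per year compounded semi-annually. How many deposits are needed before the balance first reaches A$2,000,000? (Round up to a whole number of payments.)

Periodic rate r = 0.045/2 per half-year; n is counted in half-years.
Ordinary annuity FV: 2,000,000 = 35,900 × [((1+r)^n − 1)/r].
(1+r)^n = 1 + 2,000,000 × r / 35,900, so n = ln(1 + 2,000,000·r/35,900) / ln(1+r) = 36.51.
Round up to a whole number of payments: n = 37.

37 payments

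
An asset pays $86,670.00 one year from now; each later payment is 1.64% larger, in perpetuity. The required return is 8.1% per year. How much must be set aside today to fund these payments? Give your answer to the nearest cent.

$1,341,640.87

Periodic rate r = 0.081 per year.
Growing perpetuity (Gordon): PV = PMT₁ / (r − g) = 86,670 / (r − 0.0164) = $1,341,640.87.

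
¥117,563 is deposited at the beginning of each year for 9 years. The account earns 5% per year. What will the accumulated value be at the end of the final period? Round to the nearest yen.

This is an annuity due: 9 deposits of ¥117,563 at the beginning of each year.
Periodic rate r = 0.05 per year.
FV = PMT × [((1+r)^n − 1)/r] × (1+r) = 117,563 × [(1+r)^9 − 1] / r × (1+r) = ¥1,361,132

¥1,361,132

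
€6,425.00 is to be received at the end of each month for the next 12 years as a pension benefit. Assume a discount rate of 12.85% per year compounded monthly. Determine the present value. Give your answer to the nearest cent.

€470,571.67

This is an ordinary annuity: 144 payments of €6,425.00 at the end of each month.
Periodic rate r = 0.1285/12 per month; n is counted in months.
PV = PMT × [(1 − (1+r)^−n)/r] = 6,425 × [1 − (1+r)^−144] / r = €470,571.67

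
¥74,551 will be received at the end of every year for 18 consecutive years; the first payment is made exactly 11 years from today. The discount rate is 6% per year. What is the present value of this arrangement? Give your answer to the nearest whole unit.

¥450,741

Ordinary annuity of 18 payments, first payment at period 11.
Periodic rate r = 0.06 per year.
The ordinary-annuity PV formula values the stream one period before the first payment (period 10); discount that back 10 periods:
PV₀ = 74,551 × [1 − (1+r)^−18] / r × (1+r)^−10 = ¥450,741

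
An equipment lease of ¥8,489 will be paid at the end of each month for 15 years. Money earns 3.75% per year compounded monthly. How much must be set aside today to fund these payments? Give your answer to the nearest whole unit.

¥1,167,318

This is an ordinary annuity: 180 payments of ¥8,489 at the end of each month.
Periodic rate r = 0.0375/12 per month; n is counted in months.
PV = PMT × [(1 − (1+r)^−n)/r] = 8,489 × [1 − (1+r)^−180] / r = ¥1,167,318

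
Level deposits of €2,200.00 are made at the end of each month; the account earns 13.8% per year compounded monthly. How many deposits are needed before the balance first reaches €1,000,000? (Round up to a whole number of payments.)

Periodic rate r = 0.138/12 per month; n is counted in months.
Ordinary annuity FV: 1,000,000 = 2,200 × [((1+r)^n − 1)/r].
(1+r)^n = 1 + 1,000,000 × r / 2,200, so n = ln(1 + 1,000,000·r/2,200) / ln(1+r) = 159.95.
Round up to a whole number of payments: n = 160.

160 payments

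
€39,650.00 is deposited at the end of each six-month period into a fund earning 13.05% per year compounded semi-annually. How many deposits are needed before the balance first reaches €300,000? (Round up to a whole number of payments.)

7 payments

Periodic rate r = 0.1305/2 per half-year; n is counted in half-years.
Ordinary annuity FV: 300,000 = 39,650 × [((1+r)^n − 1)/r].
(1+r)^n = 1 + 300,000 × r / 39,650, so n = ln(1 + 300,000·r/39,650) / ln(1+r) = 6.35.
Round up to a whole number of payments: n = 7.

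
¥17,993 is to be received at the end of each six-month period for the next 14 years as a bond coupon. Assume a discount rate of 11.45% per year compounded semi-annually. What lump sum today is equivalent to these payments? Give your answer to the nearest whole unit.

This is an ordinary annuity: 28 payments of ¥17,993 at the end of each six-month period.
Periodic rate r = 0.1145/2 per half-year; n is counted in half-years.
PV = PMT × [(1 − (1+r)^−n)/r] = 17,993 × [1 − (1+r)^−28] / r = ¥248,165

¥248,165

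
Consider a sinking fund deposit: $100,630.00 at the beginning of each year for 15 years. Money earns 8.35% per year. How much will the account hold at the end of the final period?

$3,042,361.59

This is an annuity due: 15 deposits of $100,630.00 at the beginning of each year.
Periodic rate r = 0.0835 per year.
FV = PMT × [((1+r)^n − 1)/r] × (1+r) = 100,630 × [(1+r)^15 − 1] / r × (1+r) = $3,042,361.59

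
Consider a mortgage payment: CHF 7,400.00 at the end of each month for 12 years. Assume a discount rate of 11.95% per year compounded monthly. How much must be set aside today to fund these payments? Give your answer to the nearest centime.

CHF 564,715.78

This is an ordinary annuity: 144 payments of CHF 7,400.00 at the end of each month.
Periodic rate r = 0.1195/12 per month; n is counted in months.
PV = PMT × [(1 − (1+r)^−n)/r] = 7,400 × [1 − (1+r)^−144] / r = CHF 564,715.78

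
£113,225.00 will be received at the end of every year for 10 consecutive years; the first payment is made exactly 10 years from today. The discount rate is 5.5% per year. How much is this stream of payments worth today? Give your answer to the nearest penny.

Ordinary annuity of 10 payments, first payment at period 10.
Periodic rate r = 0.055 per year.
The ordinary-annuity PV formula values the stream one period before the first payment (period 9); discount that back 9 periods:
PV₀ = 113,225 × [1 − (1+r)^−10] / r × (1+r)^−9 = £527,114.26

£527,114.26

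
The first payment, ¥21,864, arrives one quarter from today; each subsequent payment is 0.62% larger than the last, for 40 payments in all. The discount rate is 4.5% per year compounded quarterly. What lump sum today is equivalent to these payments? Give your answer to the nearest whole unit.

¥785,704

Periodic rate r = 0.045/4 per quarter; n is counted in quarters.
Growing ordinary annuity: PV = PMT₁ × [1 − ((1+g)/(1+r))^n] / (r − g) = 21,864 × [1 − ((1+0.0062)/(1+r))^40] / (r − 0.0062) = ¥785,704.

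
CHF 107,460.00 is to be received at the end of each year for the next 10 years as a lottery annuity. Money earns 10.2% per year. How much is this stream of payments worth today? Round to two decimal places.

CHF 654,660.01

This is an ordinary annuity: 10 payments of CHF 107,460.00 at the end of each year.
Periodic rate r = 0.102 per year.
PV = PMT × [(1 − (1+r)^−n)/r] = 107,460 × [1 − (1+r)^−10] / r = CHF 654,660.01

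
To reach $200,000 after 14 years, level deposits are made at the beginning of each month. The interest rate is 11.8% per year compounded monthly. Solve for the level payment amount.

Level annuity due; solve FV = PMT × [((1+r)^n − 1)/r] × (1+r) for PMT.
Periodic rate r = 0.118/12 per month; n is counted in months.
With n = 168: PMT = 200,000 / ([((1+r)^n − 1)/r] × (1+r)) = $466.42

$466.42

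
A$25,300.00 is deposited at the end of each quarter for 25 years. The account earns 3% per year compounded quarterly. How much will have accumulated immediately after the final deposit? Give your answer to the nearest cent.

This is an ordinary annuity: 100 deposits of A$25,300.00 at the end of each quarter.
Periodic rate r = 0.03/4 per quarter; n is counted in quarters.
FV = PMT × [((1+r)^n − 1)/r] = 25,300 × [(1+r)^100 − 1] / r = A$3,748,056.15

A$3,748,056.15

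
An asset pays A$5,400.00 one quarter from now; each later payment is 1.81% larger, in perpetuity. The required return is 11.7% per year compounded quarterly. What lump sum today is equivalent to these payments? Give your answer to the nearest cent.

A$484,304.93

Periodic rate r = 0.117/4 per quarter.
Growing perpetuity (Gordon): PV = PMT₁ / (r − g) = 5,400 / (r − 0.0181) = A$484,304.93.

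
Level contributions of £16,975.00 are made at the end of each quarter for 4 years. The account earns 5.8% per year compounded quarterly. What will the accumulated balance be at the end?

£303,232.69

This is an ordinary annuity: 16 deposits of £16,975.00 at the end of each quarter.
Periodic rate r = 0.058/4 per quarter; n is counted in quarters.
FV = PMT × [((1+r)^n − 1)/r] = 16,975 × [(1+r)^16 − 1] / r = £303,232.69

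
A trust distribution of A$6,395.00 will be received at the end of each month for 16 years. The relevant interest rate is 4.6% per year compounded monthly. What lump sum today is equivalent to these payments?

This is an ordinary annuity: 192 payments of A$6,395.00 at the end of each month.
Periodic rate r = 0.046/12 per month; n is counted in months.
PV = PMT × [(1 − (1+r)^−n)/r] = 6,395 × [1 − (1+r)^−192] / r = A$867,994.98

A$867,994.98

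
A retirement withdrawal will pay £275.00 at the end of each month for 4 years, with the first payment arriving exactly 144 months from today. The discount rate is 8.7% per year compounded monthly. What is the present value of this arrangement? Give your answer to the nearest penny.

£3,955.97

Ordinary annuity of 48 payments, first payment at period 144.
Periodic rate r = 0.087/12 per month; n is counted in months.
The ordinary-annuity PV formula values the stream one period before the first payment (period 143); discount that back 143 periods:
PV₀ = 275 × [1 − (1+r)^−48] / r × (1+r)^−143 = £3,955.97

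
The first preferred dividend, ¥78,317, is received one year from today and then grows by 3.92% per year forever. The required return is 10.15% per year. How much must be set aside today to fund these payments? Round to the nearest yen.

¥1,257,095

Periodic rate r = 0.1015 per year.
Growing perpetuity (Gordon): PV = PMT₁ / (r − g) = 78,317 / (r − 0.0392) = ¥1,257,095.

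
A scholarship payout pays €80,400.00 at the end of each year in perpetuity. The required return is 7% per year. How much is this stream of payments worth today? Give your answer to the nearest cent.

Periodic rate r = 0.07 per year.
Level perpetuity: PV = PMT / r = 80,400 / (0.07) = €1,148,571.43.

€1,148,571.43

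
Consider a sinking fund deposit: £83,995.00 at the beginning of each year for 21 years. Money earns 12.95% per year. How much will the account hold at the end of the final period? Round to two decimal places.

£8,718,461.95

This is an annuity due: 21 deposits of £83,995.00 at the beginning of each year.
Periodic rate r = 0.1295 per year.
FV = PMT × [((1+r)^n − 1)/r] × (1+r) = 83,995 × [(1+r)^21 − 1] / r × (1+r) = £8,718,461.95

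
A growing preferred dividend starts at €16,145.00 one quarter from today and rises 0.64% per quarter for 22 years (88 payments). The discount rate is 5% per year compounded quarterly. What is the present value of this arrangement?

€1,091,612.86

Periodic rate r = 0.05/4 per quarter; n is counted in quarters.
Growing ordinary annuity: PV = PMT₁ × [1 − ((1+g)/(1+r))^n] / (r − g) = 16,145 × [1 − ((1+0.0064)/(1+r))^88] / (r − 0.0064) = €1,091,612.86.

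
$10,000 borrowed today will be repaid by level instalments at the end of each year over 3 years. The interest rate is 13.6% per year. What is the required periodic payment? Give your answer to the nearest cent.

Level ordinary annuity; solve PV = PMT × [(1 − (1+r)^−n)/r] for PMT.
Periodic rate r = 0.136 per year.
With n = 3: PMT = 10,000 / ([(1 − (1+r)^−n)/r]) = $4,278.43

$4,278.43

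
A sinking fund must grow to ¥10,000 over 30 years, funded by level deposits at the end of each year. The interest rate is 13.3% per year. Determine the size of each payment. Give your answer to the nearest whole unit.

Level ordinary annuity; solve FV = PMT × [((1+r)^n − 1)/r] for PMT.
Periodic rate r = 0.133 per year.
With n = 30: PMT = 10,000 / ([((1+r)^n − 1)/r]) = ¥32

¥32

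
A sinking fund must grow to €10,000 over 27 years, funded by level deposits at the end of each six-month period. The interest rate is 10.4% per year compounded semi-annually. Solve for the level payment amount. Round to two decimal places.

Level ordinary annuity; solve FV = PMT × [((1+r)^n − 1)/r] for PMT.
Periodic rate r = 0.104/2 per half-year; n is counted in half-years.
With n = 54: PMT = 10,000 / ([((1+r)^n − 1)/r]) = €35.99

€35.99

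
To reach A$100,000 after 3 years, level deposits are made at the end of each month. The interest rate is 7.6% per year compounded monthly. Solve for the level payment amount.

A$2,481.88

Level ordinary annuity; solve FV = PMT × [((1+r)^n − 1)/r] for PMT.
Periodic rate r = 0.076/12 per month; n is counted in months.
With n = 36: PMT = 100,000 / ([((1+r)^n − 1)/r]) = A$2,481.88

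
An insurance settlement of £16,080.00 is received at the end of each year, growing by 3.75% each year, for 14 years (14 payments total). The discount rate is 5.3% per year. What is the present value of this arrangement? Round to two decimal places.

£194,491.07

Periodic rate r = 0.053 per year.
Growing ordinary annuity: PV = PMT₁ × [1 − ((1+g)/(1+r))^n] / (r − g) = 16,080 × [1 − ((1+0.0375)/(1+r))^14] / (r − 0.0375) = £194,491.07.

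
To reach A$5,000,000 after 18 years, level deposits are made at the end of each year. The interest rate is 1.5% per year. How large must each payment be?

A$244,028.91

Level ordinary annuity; solve FV = PMT × [((1+r)^n − 1)/r] for PMT.
Periodic rate r = 0.015 per year.
With n = 18: PMT = 5,000,000 / ([((1+r)^n − 1)/r]) = A$244,028.91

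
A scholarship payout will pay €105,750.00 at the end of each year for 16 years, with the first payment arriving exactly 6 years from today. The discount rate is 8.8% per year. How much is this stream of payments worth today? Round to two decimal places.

€583,778.70

Ordinary annuity of 16 payments, first payment at period 6.
Periodic rate r = 0.088 per year.
The ordinary-annuity PV formula values the stream one period before the first payment (period 5); discount that back 5 periods:
PV₀ = 105,750 × [1 − (1+r)^−16] / r × (1+r)^−5 = €583,778.70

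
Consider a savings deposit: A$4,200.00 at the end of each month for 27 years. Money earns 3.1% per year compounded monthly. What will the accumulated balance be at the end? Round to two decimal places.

A$2,124,826.84

This is an ordinary annuity: 324 deposits of A$4,200.00 at the end of each month.
Periodic rate r = 0.031/12 per month; n is counted in months.
FV = PMT × [((1+r)^n − 1)/r] = 4,200 × [(1+r)^324 − 1] / r = A$2,124,826.84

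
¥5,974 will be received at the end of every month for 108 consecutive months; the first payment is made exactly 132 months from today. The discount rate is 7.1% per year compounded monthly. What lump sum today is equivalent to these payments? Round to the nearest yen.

Ordinary annuity of 108 payments, first payment at period 132.
Periodic rate r = 0.071/12 per month; n is counted in months.
The ordinary-annuity PV formula values the stream one period before the first payment (period 131); discount that back 131 periods:
PV₀ = 5,974 × [1 − (1+r)^−108] / r × (1+r)^−131 = ¥219,663

¥219,663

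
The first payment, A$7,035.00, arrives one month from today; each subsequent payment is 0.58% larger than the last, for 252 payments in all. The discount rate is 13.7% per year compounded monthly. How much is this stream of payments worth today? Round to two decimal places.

Periodic rate r = 0.137/12 per month; n is counted in months.
Growing ordinary annuity: PV = PMT₁ × [1 − ((1+g)/(1+r))^n] / (r − g) = 7,035 × [1 − ((1+0.0058)/(1+r))^252] / (r − 0.0058) = A$944,678.85.

A$944,678.85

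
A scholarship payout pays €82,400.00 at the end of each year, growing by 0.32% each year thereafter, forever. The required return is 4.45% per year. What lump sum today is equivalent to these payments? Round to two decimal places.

Periodic rate r = 0.0445 per year.
Growing perpetuity (Gordon): PV = PMT₁ / (r − g) = 82,400 / (r − 0.0032) = €1,995,157.38.

€1,995,157.38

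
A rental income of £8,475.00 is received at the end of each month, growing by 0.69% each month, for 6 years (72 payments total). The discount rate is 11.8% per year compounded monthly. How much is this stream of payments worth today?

£545,967.21

Periodic rate r = 0.118/12 per month; n is counted in months.
Growing ordinary annuity: PV = PMT₁ × [1 − ((1+g)/(1+r))^n] / (r − g) = 8,475 × [1 − ((1+0.0069)/(1+r))^72] / (r − 0.0069) = £545,967.21.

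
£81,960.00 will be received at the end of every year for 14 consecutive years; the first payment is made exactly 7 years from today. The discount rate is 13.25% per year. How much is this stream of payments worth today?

£241,835.54

Ordinary annuity of 14 payments, first payment at period 7.
Periodic rate r = 0.1325 per year.
The ordinary-annuity PV formula values the stream one period before the first payment (period 6); discount that back 6 periods:
PV₀ = 81,960 × [1 − (1+r)^−14] / r × (1+r)^−6 = £241,835.54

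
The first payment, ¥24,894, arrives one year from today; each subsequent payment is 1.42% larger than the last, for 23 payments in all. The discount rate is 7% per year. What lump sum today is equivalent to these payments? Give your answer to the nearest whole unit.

¥315,969

Periodic rate r = 0.07 per year.
Growing ordinary annuity: PV = PMT₁ × [1 − ((1+g)/(1+r))^n] / (r − g) = 24,894 × [1 − ((1+0.0142)/(1+r))^23] / (r − 0.0142) = ¥315,969.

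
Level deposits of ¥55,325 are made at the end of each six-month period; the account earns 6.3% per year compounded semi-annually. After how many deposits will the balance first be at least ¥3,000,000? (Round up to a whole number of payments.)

Periodic rate r = 0.063/2 per half-year; n is counted in half-years.
Ordinary annuity FV: 3,000,000 = 55,325 × [((1+r)^n − 1)/r].
(1+r)^n = 1 + 3,000,000 × r / 55,325, so n = ln(1 + 3,000,000·r/55,325) / ln(1+r) = 32.12.
Round up to a whole number of payments: n = 33.

33 payments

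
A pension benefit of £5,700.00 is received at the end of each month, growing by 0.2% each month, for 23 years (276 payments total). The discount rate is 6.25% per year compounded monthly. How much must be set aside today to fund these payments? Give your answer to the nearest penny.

£1,041,418.55

Periodic rate r = 0.0625/12 per month; n is counted in months.
Growing ordinary annuity: PV = PMT₁ × [1 − ((1+g)/(1+r))^n] / (r − g) = 5,700 × [1 − ((1+0.002)/(1+r))^276] / (r − 0.002) = £1,041,418.55.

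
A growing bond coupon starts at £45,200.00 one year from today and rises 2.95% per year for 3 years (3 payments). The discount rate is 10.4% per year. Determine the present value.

£114,723.99

Periodic rate r = 0.104 per year.
Growing ordinary annuity: PV = PMT₁ × [1 − ((1+g)/(1+r))^n] / (r − g) = 45,200 × [1 − ((1+0.0295)/(1+r))^3] / (r − 0.0295) = £114,723.99.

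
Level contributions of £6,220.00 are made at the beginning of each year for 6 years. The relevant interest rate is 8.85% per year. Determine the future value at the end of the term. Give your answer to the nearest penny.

This is an annuity due: 6 deposits of £6,220.00 at the beginning of each year.
Periodic rate r = 0.0885 per year.
FV = PMT × [((1+r)^n − 1)/r] × (1+r) = 6,220 × [(1+r)^6 − 1] / r × (1+r) = £50,744.10

£50,744.10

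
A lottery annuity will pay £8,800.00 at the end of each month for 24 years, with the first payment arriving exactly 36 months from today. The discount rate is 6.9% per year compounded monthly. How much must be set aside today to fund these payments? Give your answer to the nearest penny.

Ordinary annuity of 288 payments, first payment at period 36.
Periodic rate r = 0.069/12 per month; n is counted in months.
The ordinary-annuity PV formula values the stream one period before the first payment (period 35); discount that back 35 periods:
PV₀ = 8,800 × [1 − (1+r)^−288] / r × (1+r)^−35 = £1,011,993.21

£1,011,993.21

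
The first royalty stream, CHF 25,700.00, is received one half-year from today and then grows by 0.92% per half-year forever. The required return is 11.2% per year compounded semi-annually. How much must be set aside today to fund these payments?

Periodic rate r = 0.112/2 per half-year.
Growing perpetuity (Gordon): PV = PMT₁ / (r − g) = 25,700 / (r − 0.0092) = CHF 549,145.30.

CHF 549,145.30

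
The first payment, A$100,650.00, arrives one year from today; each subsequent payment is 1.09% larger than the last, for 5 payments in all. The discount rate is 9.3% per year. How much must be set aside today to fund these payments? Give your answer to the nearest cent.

Periodic rate r = 0.093 per year.
Growing ordinary annuity: PV = PMT₁ × [1 − ((1+g)/(1+r))^n] / (r − g) = 100,650 × [1 − ((1+0.0109)/(1+r))^5] / (r − 0.0109) = A$396,263.64.

A$396,263.64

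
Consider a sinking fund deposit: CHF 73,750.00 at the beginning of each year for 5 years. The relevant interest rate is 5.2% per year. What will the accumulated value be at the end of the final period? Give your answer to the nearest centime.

CHF 430,422.21

This is an annuity due: 5 deposits of CHF 73,750.00 at the beginning of each year.
Periodic rate r = 0.052 per year.
FV = PMT × [((1+r)^n − 1)/r] × (1+r) = 73,750 × [(1+r)^5 − 1] / r × (1+r) = CHF 430,422.21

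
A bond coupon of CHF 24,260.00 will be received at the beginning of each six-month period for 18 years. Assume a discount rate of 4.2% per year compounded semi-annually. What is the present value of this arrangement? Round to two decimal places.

CHF 621,322.91

This is an annuity due: 36 payments of CHF 24,260.00 at the beginning of each six-month period.
Periodic rate r = 0.042/2 per half-year; n is counted in half-years.
PV = PMT × [(1 − (1+r)^−n)/r] × (1+r) = 24,260 × [1 − (1+r)^−36] / r × (1+r) = CHF 621,322.91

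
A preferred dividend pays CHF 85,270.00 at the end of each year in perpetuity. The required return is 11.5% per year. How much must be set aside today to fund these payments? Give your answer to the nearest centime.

CHF 741,478.26

Periodic rate r = 0.115 per year.
Level perpetuity: PV = PMT / r = 85,270 / (0.115) = CHF 741,478.26.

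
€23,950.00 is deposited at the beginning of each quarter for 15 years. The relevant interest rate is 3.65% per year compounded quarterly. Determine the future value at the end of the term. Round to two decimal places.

€1,919,281.44

This is an annuity due: 60 deposits of €23,950.00 at the beginning of each quarter.
Periodic rate r = 0.0365/4 per quarter; n is counted in quarters.
FV = PMT × [((1+r)^n − 1)/r] × (1+r) = 23,950 × [(1+r)^60 − 1] / r × (1+r) = €1,919,281.44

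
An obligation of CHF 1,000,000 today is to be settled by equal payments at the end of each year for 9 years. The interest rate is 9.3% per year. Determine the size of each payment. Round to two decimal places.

CHF 168,838.59

Level ordinary annuity; solve PV = PMT × [(1 − (1+r)^−n)/r] for PMT.
Periodic rate r = 0.093 per year.
With n = 9: PMT = 1,000,000 / ([(1 − (1+r)^−n)/r]) = CHF 168,838.59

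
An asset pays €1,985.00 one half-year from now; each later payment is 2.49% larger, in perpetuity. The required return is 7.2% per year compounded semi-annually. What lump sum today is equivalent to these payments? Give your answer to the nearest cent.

Periodic rate r = 0.072/2 per half-year.
Growing perpetuity (Gordon): PV = PMT₁ / (r − g) = 1,985 / (r − 0.0249) = €178,828.83.

€178,828.83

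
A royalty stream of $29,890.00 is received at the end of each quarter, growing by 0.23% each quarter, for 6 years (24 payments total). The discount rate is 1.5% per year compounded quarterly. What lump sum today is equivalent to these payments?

$702,932.01

Periodic rate r = 0.015/4 per quarter; n is counted in quarters.
Growing ordinary annuity: PV = PMT₁ × [1 − ((1+g)/(1+r))^n] / (r − g) = 29,890 × [1 − ((1+0.0023)/(1+r))^24] / (r − 0.0023) = $702,932.01.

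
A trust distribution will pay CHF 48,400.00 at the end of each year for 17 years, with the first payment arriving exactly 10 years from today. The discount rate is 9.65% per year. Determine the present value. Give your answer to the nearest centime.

Ordinary annuity of 17 payments, first payment at period 10.
Periodic rate r = 0.0965 per year.
The ordinary-annuity PV formula values the stream one period before the first payment (period 9); discount that back 9 periods:
PV₀ = 48,400 × [1 − (1+r)^−17] / r × (1+r)^−9 = CHF 173,178.60

CHF 173,178.60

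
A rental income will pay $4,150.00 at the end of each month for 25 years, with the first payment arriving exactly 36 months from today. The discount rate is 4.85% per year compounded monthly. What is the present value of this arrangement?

Ordinary annuity of 300 payments, first payment at period 36.
Periodic rate r = 0.0485/12 per month; n is counted in months.
The ordinary-annuity PV formula values the stream one period before the first payment (period 35); discount that back 35 periods:
PV₀ = 4,150 × [1 − (1+r)^−300] / r × (1+r)^−35 = $625,752.06

$625,752.06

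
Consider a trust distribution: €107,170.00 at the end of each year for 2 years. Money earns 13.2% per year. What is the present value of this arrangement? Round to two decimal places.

This is an ordinary annuity: 2 payments of €107,170.00 at the end of each year.
Periodic rate r = 0.132 per year.
PV = PMT × [(1 − (1+r)^−n)/r] = 107,170 × [1 − (1+r)^−2] / r = €178,306.67

€178,306.67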